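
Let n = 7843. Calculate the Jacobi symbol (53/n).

1

Reciprocity: 53 ≡ 1 and 7843 ≡ 3 (mod 4), so (53/7843) = +(7843/53).
Reduce top mod 53: now compute (52/53).
Pull out 2^2: since 53 ≡ 5 (mod 8), (2/53) = -1, so (2/53)^2 = +1.
Reciprocity: 13 ≡ 1 and 53 ≡ 1 (mod 4), so (13/53) = +(53/13).
Reduce top mod 13: now compute (1/13).
Reached (1/13) = 1. Collecting the sign flips along the way, the symbol is +1.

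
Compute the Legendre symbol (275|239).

1

First reduce: 275 ≡ 36 (mod 239).
Pull out 2^2: since 239 ≡ 7 (mod 8), (2/239) = +1, so (2/239)^2 = +1.
Reciprocity: 9 ≡ 1 and 239 ≡ 3 (mod 4), so (9/239) = +(239/9).
Reduce top mod 9: now compute (5/9).
Reciprocity: 5 ≡ 1 and 9 ≡ 1 (mod 4), so (5/9) = +(9/5).
Reduce top mod 5: now compute (4/5).
Pull out 2^2: since 5 ≡ 5 (mod 8), (2/5) = -1, so (2/5)^2 = +1.
Reached (1/5) = 1. Collecting the sign flips along the way, the symbol is +1.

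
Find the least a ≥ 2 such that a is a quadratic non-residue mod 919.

(2/919) = +1, so 2 is a residue.
(3/919) = −1, so 3 is the smallest positive non-residue mod 919.

3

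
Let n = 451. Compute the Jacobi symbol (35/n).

Reciprocity: 35 ≡ 3 and 451 ≡ 3 (mod 4), so (35/451) = −(451/35).
Reduce top mod 35: now compute (31/35).
Reciprocity: 31 ≡ 3 and 35 ≡ 3 (mod 4), so (31/35) = −(35/31).
Reduce top mod 31: now compute (4/31).
Pull out 2^2: since 31 ≡ 7 (mod 8), (2/31) = +1, so (2/31)^2 = +1.
Reached (1/31) = 1. Collecting the sign flips along the way, the symbol is +1.

1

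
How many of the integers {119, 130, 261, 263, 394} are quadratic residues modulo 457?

4

(119/457) = +1 → QR.
(130/457) = +1 → QR.
(261/457) = +1 → QR.
(263/457) = -1 → non-residue.
(394/457) = +1 → QR.
Total quadratic residues among the 5: 4.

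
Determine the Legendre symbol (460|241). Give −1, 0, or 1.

-1

Euler's criterion: (460/241) ≡ 219^120 (mod 241).
219^2 ≡ 2 (mod 241)
219^4 ≡ 4 (mod 241)
219^8 ≡ 16 (mod 241)
219^16 ≡ 15 (mod 241)
219^32 ≡ 225 (mod 241)
219^64 ≡ 15 (mod 241)
219^120 = 219^(64+32+16+8) ≡ 240 (mod 241).
Result is 240 ≡ −1, so (460/241) = −1.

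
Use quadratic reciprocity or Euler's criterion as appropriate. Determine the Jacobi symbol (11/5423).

0

Reciprocity: 11 ≡ 3 and 5423 ≡ 3 (mod 4), so (11/5423) = −(5423/11).
Reduce top mod 11: now compute (0/11).
Top reduces to 0: gcd > 1, so the symbol is 0.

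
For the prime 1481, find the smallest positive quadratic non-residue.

(2/1481) = +1, so 2 is a residue.
(3/1481) = −1, so 3 is the smallest positive non-residue mod 1481.

3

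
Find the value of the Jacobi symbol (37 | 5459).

-1

Reciprocity: 37 ≡ 1 and 5459 ≡ 3 (mod 4), so (37/5459) = +(5459/37).
Reduce top mod 37: now compute (20/37).
Pull out 2^2: since 37 ≡ 5 (mod 8), (2/37) = -1, so (2/37)^2 = +1.
Reciprocity: 5 ≡ 1 and 37 ≡ 1 (mod 4), so (5/37) = +(37/5).
Reduce top mod 5: now compute (2/5).
Pull out 2: since 5 ≡ 5 (mod 8), (2/5) = -1.
Reached (1/5) = 1. Collecting the sign flips along the way, the symbol is -1.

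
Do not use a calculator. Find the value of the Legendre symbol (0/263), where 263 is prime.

Top reduces to 0: gcd > 1, so the symbol is 0.

0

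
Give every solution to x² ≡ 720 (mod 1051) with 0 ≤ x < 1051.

Since 1051 ≡ 3 (mod 4), a square root of 720 is 720^((1051+1)/4) = 720^263 mod 1051.
Repeated squaring: 720^2≡257, 720^4≡887, 720^8≡621, 720^16≡975, 720^32≡521, 720^64≡283, 720^128≡213, 720^256≡176 (mod 1051).
720^263 = 720^(256+4+2+1) ≡ 362 (mod 1051).
Check: 362² = 131044 ≡ 720 (mod 1051). The two roots are 362 and 689.

362, 689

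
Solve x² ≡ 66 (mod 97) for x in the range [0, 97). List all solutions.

39, 58

97 ≡ 1 (mod 4), so we find a root by search.
Trying successive values, 39² = 1521 ≡ 66 (mod 97). The other root is 97 − 39 = 58.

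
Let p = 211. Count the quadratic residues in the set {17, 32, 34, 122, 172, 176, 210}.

4

(17/211) = -1 → non-residue.
(32/211) = -1 → non-residue.
(34/211) = +1 → QR.
(122/211) = +1 → QR.
(172/211) = +1 → QR.
(176/211) = +1 → QR.
(210/211) = -1 → non-residue.
Total quadratic residues among the 7: 4.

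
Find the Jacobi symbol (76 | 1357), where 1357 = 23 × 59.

Pull out 2^2: since 1357 ≡ 5 (mod 8), (2/1357) = -1, so (2/1357)^2 = +1.
Reciprocity: 19 ≡ 3 and 1357 ≡ 1 (mod 4), so (19/1357) = +(1357/19).
Reduce top mod 19: now compute (8/19).
Pull out 2^3: since 19 ≡ 3 (mod 8), (2/19) = -1, so (2/19)^3 = -1.
Reached (1/19) = 1. Collecting the sign flips along the way, the symbol is -1.

-1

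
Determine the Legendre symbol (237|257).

Reciprocity: 237 ≡ 1 and 257 ≡ 1 (mod 4), so (237/257) = +(257/237).
Reduce top mod 237: now compute (20/237).
Pull out 2^2: since 237 ≡ 5 (mod 8), (2/237) = -1, so (2/237)^2 = +1.
Reciprocity: 5 ≡ 1 and 237 ≡ 1 (mod 4), so (5/237) = +(237/5).
Reduce top mod 5: now compute (2/5).
Pull out 2: since 5 ≡ 5 (mod 8), (2/5) = -1.
Reached (1/5) = 1. Collecting the sign flips along the way, the symbol is -1.

-1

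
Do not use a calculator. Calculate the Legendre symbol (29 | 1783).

Reciprocity: 29 ≡ 1 and 1783 ≡ 3 (mod 4), so (29/1783) = +(1783/29).
Reduce top mod 29: now compute (14/29).
Pull out 2: since 29 ≡ 5 (mod 8), (2/29) = -1.
Reciprocity: 7 ≡ 3 and 29 ≡ 1 (mod 4), so (7/29) = +(29/7).
Reduce top mod 7: now compute (1/7).
Reached (1/7) = 1. Collecting the sign flips along the way, the symbol is -1.

-1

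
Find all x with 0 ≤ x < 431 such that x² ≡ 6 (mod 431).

Since 431 ≡ 3 (mod 4), a square root of 6 is 6^((431+1)/4) = 6^108 mod 431.
Repeated squaring: 6^2≡36, 6^4≡3, 6^8≡9, 6^16≡81, 6^32≡96, 6^64≡165 (mod 431).
6^108 = 6^(64+32+8+4) ≡ 128 (mod 431).
Check: 128² = 16384 ≡ 6 (mod 431). The two roots are 128 and 303.

128, 303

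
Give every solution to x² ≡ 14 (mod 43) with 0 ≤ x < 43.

10, 33

Since 43 ≡ 3 (mod 4), a square root of 14 is 14^((43+1)/4) = 14^11 mod 43.
Repeated squaring: 14^2≡24, 14^4≡17, 14^8≡31 (mod 43).
14^11 = 14^(8+2+1) ≡ 10 (mod 43).
Check: 10² = 100 ≡ 14 (mod 43). The two roots are 10 and 33.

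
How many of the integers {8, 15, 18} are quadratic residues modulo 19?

(8/19) = -1 → non-residue.
(15/19) = -1 → non-residue.
(18/19) = -1 → non-residue.
Total quadratic residues among the 3: 0.

0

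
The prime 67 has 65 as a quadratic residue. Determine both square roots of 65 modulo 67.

Since 67 ≡ 3 (mod 4), a square root of 65 is 65^((67+1)/4) = 65^17 mod 67.
Repeated squaring: 65^2≡4, 65^4≡16, 65^8≡55, 65^16≡10 (mod 67).
65^17 = 65^(16+1) ≡ 47 (mod 67).
Check: 47² = 2209 ≡ 65 (mod 67). The two roots are 20 and 47.

20, 47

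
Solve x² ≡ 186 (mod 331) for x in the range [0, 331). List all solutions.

Since 331 ≡ 3 (mod 4), a square root of 186 is 186^((331+1)/4) = 186^83 mod 331.
Repeated squaring: 186^2≡172, 186^4≡125, 186^8≡68, 186^16≡321, 186^32≡100, 186^64≡70 (mod 331).
186^83 = 186^(64+16+2+1) ≡ 67 (mod 331).
Check: 67² = 4489 ≡ 186 (mod 331). The two roots are 67 and 264.

67, 264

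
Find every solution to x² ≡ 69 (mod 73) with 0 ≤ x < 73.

19, 54

73 ≡ 1 (mod 4), so we find a root by search.
Trying successive values, 19² = 361 ≡ 69 (mod 73). The other root is 73 − 19 = 54.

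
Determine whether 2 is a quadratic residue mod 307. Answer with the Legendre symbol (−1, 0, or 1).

Pull out 2: since 307 ≡ 3 (mod 8), (2/307) = -1.
Reached (1/307) = 1. Collecting the sign flips along the way, the symbol is -1.

-1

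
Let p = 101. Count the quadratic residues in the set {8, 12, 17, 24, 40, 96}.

3

(8/101) = -1 → non-residue.
(12/101) = -1 → non-residue.
(17/101) = +1 → QR.
(24/101) = +1 → QR.
(40/101) = -1 → non-residue.
(96/101) = +1 → QR.
Total quadratic residues among the 6: 3.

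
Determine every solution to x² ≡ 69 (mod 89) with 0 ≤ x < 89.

43, 46

89 ≡ 1 (mod 4), so we find a root by search.
Trying successive values, 43² = 1849 ≡ 69 (mod 89). The other root is 89 − 43 = 46.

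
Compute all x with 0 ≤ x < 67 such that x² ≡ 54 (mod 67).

Since 67 ≡ 3 (mod 4), a square root of 54 is 54^((67+1)/4) = 54^17 mod 67.
Repeated squaring: 54^2≡35, 54^4≡19, 54^8≡26, 54^16≡6 (mod 67).
54^17 = 54^(16+1) ≡ 56 (mod 67).
Check: 56² = 3136 ≡ 54 (mod 67). The two roots are 11 and 56.

11, 56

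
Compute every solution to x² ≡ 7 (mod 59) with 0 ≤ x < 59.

Since 59 ≡ 3 (mod 4), a square root of 7 is 7^((59+1)/4) = 7^15 mod 59.
Repeated squaring: 7^2≡49, 7^4≡41, 7^8≡29 (mod 59).
7^15 = 7^(8+4+2+1) ≡ 19 (mod 59).
Check: 19² = 361 ≡ 7 (mod 59). The two roots are 19 and 40.

19, 40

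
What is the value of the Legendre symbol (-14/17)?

First reduce: -14 ≡ 3 (mod 17).
Reciprocity: 3 ≡ 3 and 17 ≡ 1 (mod 4), so (3/17) = +(17/3).
Reduce top mod 3: now compute (2/3).
Pull out 2: since 3 ≡ 3 (mod 8), (2/3) = -1.
Reached (1/3) = 1. Collecting the sign flips along the way, the symbol is -1.

-1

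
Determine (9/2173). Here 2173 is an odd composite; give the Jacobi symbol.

Reciprocity: 9 ≡ 1 and 2173 ≡ 1 (mod 4), so (9/2173) = +(2173/9).
Reduce top mod 9: now compute (4/9).
Pull out 2^2: since 9 ≡ 1 (mod 8), (2/9) = +1, so (2/9)^2 = +1.
Reached (1/9) = 1. Collecting the sign flips along the way, the symbol is +1.

1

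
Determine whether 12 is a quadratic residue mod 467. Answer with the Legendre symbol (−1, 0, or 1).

1

Pull out 2^2: since 467 ≡ 3 (mod 8), (2/467) = -1, so (2/467)^2 = +1.
Reciprocity: 3 ≡ 3 and 467 ≡ 3 (mod 4), so (3/467) = −(467/3).
Reduce top mod 3: now compute (2/3).
Pull out 2: since 3 ≡ 3 (mod 8), (2/3) = -1.
Reached (1/3) = 1. Collecting the sign flips along the way, the symbol is +1.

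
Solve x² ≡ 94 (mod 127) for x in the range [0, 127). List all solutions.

27, 100

Since 127 ≡ 3 (mod 4), a square root of 94 is 94^((127+1)/4) = 94^32 mod 127.
Repeated squaring: 94^2≡73, 94^4≡122, 94^8≡25, 94^16≡117, 94^32≡100 (mod 127).
94^32 = 94^(32) ≡ 100 (mod 127).
Check: 100² = 10000 ≡ 94 (mod 127). The two roots are 27 and 100.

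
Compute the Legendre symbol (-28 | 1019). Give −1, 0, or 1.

Euler's criterion: (-28/1019) ≡ 991^509 (mod 1019).
991^2 ≡ 784 (mod 1019)
991^4 ≡ 199 (mod 1019)
991^8 ≡ 879 (mod 1019)
991^16 ≡ 239 (mod 1019)
991^32 ≡ 57 (mod 1019)
991^64 ≡ 192 (mod 1019)
991^128 ≡ 180 (mod 1019)
991^256 ≡ 811 (mod 1019)
991^509 = 991^(256+128+64+32+16+8+4+1) ≡ 1 (mod 1019).
Result is 1, so (-28/1019) = 1.

1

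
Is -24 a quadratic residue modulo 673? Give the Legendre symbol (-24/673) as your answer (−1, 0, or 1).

Euler's criterion: (-24/673) ≡ 649^336 (mod 673).
649^2 ≡ 576 (mod 673)
649^4 ≡ 660 (mod 673)
649^8 ≡ 169 (mod 673)
649^16 ≡ 295 (mod 673)
649^32 ≡ 208 (mod 673)
649^64 ≡ 192 (mod 673)
649^128 ≡ 522 (mod 673)
649^256 ≡ 592 (mod 673)
649^336 = 649^(256+64+16) ≡ 1 (mod 673).
Result is 1, so (-24/673) = 1.

1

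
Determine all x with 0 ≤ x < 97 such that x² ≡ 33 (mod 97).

18, 79

97 ≡ 1 (mod 4), so we find a root by search.
Trying successive values, 18² = 324 ≡ 33 (mod 97). The other root is 97 − 18 = 79.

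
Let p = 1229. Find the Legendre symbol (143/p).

1

Reciprocity: 143 ≡ 3 and 1229 ≡ 1 (mod 4), so (143/1229) = +(1229/143).
Reduce top mod 143: now compute (85/143).
Reciprocity: 85 ≡ 1 and 143 ≡ 3 (mod 4), so (85/143) = +(143/85).
Reduce top mod 85: now compute (58/85).
Pull out 2: since 85 ≡ 5 (mod 8), (2/85) = -1.
Reciprocity: 29 ≡ 1 and 85 ≡ 1 (mod 4), so (29/85) = +(85/29).
Reduce top mod 29: now compute (27/29).
Reciprocity: 27 ≡ 3 and 29 ≡ 1 (mod 4), so (27/29) = +(29/27).
Reduce top mod 27: now compute (2/27).
Pull out 2: since 27 ≡ 3 (mod 8), (2/27) = -1.
Reached (1/27) = 1. Collecting the sign flips along the way, the symbol is +1.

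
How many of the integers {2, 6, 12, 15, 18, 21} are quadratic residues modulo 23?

4

(2/23) = +1 → QR.
(6/23) = +1 → QR.
(12/23) = +1 → QR.
(15/23) = -1 → non-residue.
(18/23) = +1 → QR.
(21/23) = -1 → non-residue.
Total quadratic residues among the 6: 4.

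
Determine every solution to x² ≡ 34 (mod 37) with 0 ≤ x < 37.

16, 21

37 ≡ 1 (mod 4), so we find a root by search.
Trying successive values, 16² = 256 ≡ 34 (mod 37). The other root is 37 − 16 = 21.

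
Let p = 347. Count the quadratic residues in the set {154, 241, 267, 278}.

(154/347) = +1 → QR.
(241/347) = +1 → QR.
(267/347) = +1 → QR.
(278/347) = +1 → QR.
Total quadratic residues among the 4: 4.

4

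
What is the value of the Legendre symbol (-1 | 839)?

First reduce: -1 ≡ 838 (mod 839).
Pull out 2: since 839 ≡ 7 (mod 8), (2/839) = +1.
Reciprocity: 419 ≡ 3 and 839 ≡ 3 (mod 4), so (419/839) = −(839/419).
Reduce top mod 419: now compute (1/419).
Reached (1/419) = 1. Collecting the sign flips along the way, the symbol is -1.

-1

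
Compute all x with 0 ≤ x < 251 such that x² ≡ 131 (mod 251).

Since 251 ≡ 3 (mod 4), a square root of 131 is 131^((251+1)/4) = 131^63 mod 251.
Repeated squaring: 131^2≡93, 131^4≡115, 131^8≡173, 131^16≡60, 131^32≡86 (mod 251).
131^63 = 131^(32+16+8+4+2+1) ≡ 181 (mod 251).
Check: 181² = 32761 ≡ 131 (mod 251). The two roots are 70 and 181.

70, 181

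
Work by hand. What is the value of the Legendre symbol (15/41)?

Reciprocity: 15 ≡ 3 and 41 ≡ 1 (mod 4), so (15/41) = +(41/15).
Reduce top mod 15: now compute (11/15).
Reciprocity: 11 ≡ 3 and 15 ≡ 3 (mod 4), so (11/15) = −(15/11).
Reduce top mod 11: now compute (4/11).
Pull out 2^2: since 11 ≡ 3 (mod 8), (2/11) = -1, so (2/11)^2 = +1.
Reached (1/11) = 1. Collecting the sign flips along the way, the symbol is -1.

-1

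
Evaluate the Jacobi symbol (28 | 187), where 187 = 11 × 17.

Pull out 2^2: since 187 ≡ 3 (mod 8), (2/187) = -1, so (2/187)^2 = +1.
Reciprocity: 7 ≡ 3 and 187 ≡ 3 (mod 4), so (7/187) = −(187/7).
Reduce top mod 7: now compute (5/7).
Reciprocity: 5 ≡ 1 and 7 ≡ 3 (mod 4), so (5/7) = +(7/5).
Reduce top mod 5: now compute (2/5).
Pull out 2: since 5 ≡ 5 (mod 8), (2/5) = -1.
Reached (1/5) = 1. Collecting the sign flips along the way, the symbol is +1.

1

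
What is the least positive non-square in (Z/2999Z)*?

(2/2999) = +1, so 2 is a residue.
(3/2999) = +1, so 3 is a residue.
(4/2999) = +1, so 4 is a residue.
(5/2999) = +1, so 5 is a residue.
(6/2999) = +1, so 6 is a residue.
(7/2999) = +1, so 7 is a residue.
(8/2999) = +1, so 8 is a residue.
(9/2999) = +1, so 9 is a residue.
(10/2999) = +1, so 10 is a residue.
(11/2999) = +1, so 11 is a residue.
(12/2999) = +1, so 12 is a residue.
(13/2999) = +1, so 13 is a residue.
(14/2999) = +1, so 14 is a residue.
(15/2999) = +1, so 15 is a residue.
(16/2999) = +1, so 16 is a residue.
(17/2999) = −1, so 17 is the smallest positive non-residue mod 2999.

17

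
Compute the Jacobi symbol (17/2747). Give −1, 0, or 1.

Reciprocity: 17 ≡ 1 and 2747 ≡ 3 (mod 4), so (17/2747) = +(2747/17).
Reduce top mod 17: now compute (10/17).
Pull out 2: since 17 ≡ 1 (mod 8), (2/17) = +1.
Reciprocity: 5 ≡ 1 and 17 ≡ 1 (mod 4), so (5/17) = +(17/5).
Reduce top mod 5: now compute (2/5).
Pull out 2: since 5 ≡ 5 (mod 8), (2/5) = -1.
Reached (1/5) = 1. Collecting the sign flips along the way, the symbol is -1.

-1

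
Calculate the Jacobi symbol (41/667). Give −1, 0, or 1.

Reciprocity: 41 ≡ 1 and 667 ≡ 3 (mod 4), so (41/667) = +(667/41).
Reduce top mod 41: now compute (11/41).
Reciprocity: 11 ≡ 3 and 41 ≡ 1 (mod 4), so (11/41) = +(41/11).
Reduce top mod 11: now compute (8/11).
Pull out 2^3: since 11 ≡ 3 (mod 8), (2/11) = -1, so (2/11)^3 = -1.
Reached (1/11) = 1. Collecting the sign flips along the way, the symbol is -1.

-1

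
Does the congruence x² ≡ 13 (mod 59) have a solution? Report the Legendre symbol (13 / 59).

-1

Reciprocity: 13 ≡ 1 and 59 ≡ 3 (mod 4), so (13/59) = +(59/13).
Reduce top mod 13: now compute (7/13).
Reciprocity: 7 ≡ 3 and 13 ≡ 1 (mod 4), so (7/13) = +(13/7).
Reduce top mod 7: now compute (6/7).
Pull out 2: since 7 ≡ 7 (mod 8), (2/7) = +1.
Reciprocity: 3 ≡ 3 and 7 ≡ 3 (mod 4), so (3/7) = −(7/3).
Reduce top mod 3: now compute (1/3).
Reached (1/3) = 1. Collecting the sign flips along the way, the symbol is -1.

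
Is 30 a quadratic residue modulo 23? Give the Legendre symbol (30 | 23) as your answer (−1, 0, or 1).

First reduce: 30 ≡ 7 (mod 23).
Reciprocity: 7 ≡ 3 and 23 ≡ 3 (mod 4), so (7/23) = −(23/7).
Reduce top mod 7: now compute (2/7).
Pull out 2: since 7 ≡ 7 (mod 8), (2/7) = +1.
Reached (1/7) = 1. Collecting the sign flips along the way, the symbol is -1.

-1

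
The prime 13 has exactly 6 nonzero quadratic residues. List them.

1 3 4 9 10 12

Square k = 1,…,6 (k and 13−k give the same square):
1²=1, 2²=4, 3²=9, 4²≡3, 5²≡12, 6²≡10 (mod 13).
So the quadratic residues mod 13 are {1, 3, 4, 9, 10, 12}.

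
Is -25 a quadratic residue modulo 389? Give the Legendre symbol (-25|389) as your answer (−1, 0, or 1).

1

First reduce: -25 ≡ 364 (mod 389).
Pull out 2^2: since 389 ≡ 5 (mod 8), (2/389) = -1, so (2/389)^2 = +1.
Reciprocity: 91 ≡ 3 and 389 ≡ 1 (mod 4), so (91/389) = +(389/91).
Reduce top mod 91: now compute (25/91).
Reciprocity: 25 ≡ 1 and 91 ≡ 3 (mod 4), so (25/91) = +(91/25).
Reduce top mod 25: now compute (16/25).
Pull out 2^4: since 25 ≡ 1 (mod 8), (2/25) = +1, so (2/25)^4 = +1.
Reached (1/25) = 1. Collecting the sign flips along the way, the symbol is +1.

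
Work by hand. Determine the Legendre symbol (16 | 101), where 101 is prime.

1

Euler's criterion: (16/101) ≡ 16^50 (mod 101).
16^2 ≡ 54 (mod 101)
16^4 ≡ 88 (mod 101)
16^8 ≡ 68 (mod 101)
16^16 ≡ 79 (mod 101)
16^32 ≡ 80 (mod 101)
16^50 = 16^(32+16+2) ≡ 1 (mod 101).
Result is 1, so (16/101) = 1.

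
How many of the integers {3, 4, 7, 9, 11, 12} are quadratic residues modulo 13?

4

(3/13) = +1 → QR.
(4/13) = +1 → QR.
(7/13) = -1 → non-residue.
(9/13) = +1 → QR.
(11/13) = -1 → non-residue.
(12/13) = +1 → QR.
Total quadratic residues among the 6: 4.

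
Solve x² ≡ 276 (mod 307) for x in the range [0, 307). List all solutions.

131, 176

Since 307 ≡ 3 (mod 4), a square root of 276 is 276^((307+1)/4) = 276^77 mod 307.
Repeated squaring: 276^2≡40, 276^4≡65, 276^8≡234, 276^16≡110, 276^32≡127, 276^64≡165 (mod 307).
276^77 = 276^(64+8+4+1) ≡ 176 (mod 307).
Check: 176² = 30976 ≡ 276 (mod 307). The two roots are 131 and 176.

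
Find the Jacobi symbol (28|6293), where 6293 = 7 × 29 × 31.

0

Pull out 2^2: since 6293 ≡ 5 (mod 8), (2/6293) = -1, so (2/6293)^2 = +1.
Reciprocity: 7 ≡ 3 and 6293 ≡ 1 (mod 4), so (7/6293) = +(6293/7).
Reduce top mod 7: now compute (0/7).
Top reduces to 0: gcd > 1, so the symbol is 0.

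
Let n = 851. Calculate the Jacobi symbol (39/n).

-1

Reciprocity: 39 ≡ 3 and 851 ≡ 3 (mod 4), so (39/851) = −(851/39).
Reduce top mod 39: now compute (32/39).
Pull out 2^5: since 39 ≡ 7 (mod 8), (2/39) = +1, so (2/39)^5 = +1.
Reached (1/39) = 1. Collecting the sign flips along the way, the symbol is -1.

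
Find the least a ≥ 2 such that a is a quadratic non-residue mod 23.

5

(2/23) = +1, so 2 is a residue.
(3/23) = +1, so 3 is a residue.
(4/23) = +1, so 4 is a residue.
(5/23) = −1, so 5 is the smallest positive non-residue mod 23.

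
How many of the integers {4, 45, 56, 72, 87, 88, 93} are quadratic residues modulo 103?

(4/103) = +1 → QR.
(45/103) = -1 → non-residue.
(56/103) = +1 → QR.
(72/103) = +1 → QR.
(87/103) = -1 → non-residue.
(88/103) = -1 → non-residue.
(93/103) = +1 → QR.
Total quadratic residues among the 7: 4.

4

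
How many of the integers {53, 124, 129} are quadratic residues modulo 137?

1

(53/137) = -1 → non-residue.
(124/137) = -1 → non-residue.
(129/137) = +1 → QR.
Total quadratic residues among the 3: 1.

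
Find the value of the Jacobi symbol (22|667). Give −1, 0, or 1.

Pull out 2: since 667 ≡ 3 (mod 8), (2/667) = -1.
Reciprocity: 11 ≡ 3 and 667 ≡ 3 (mod 4), so (11/667) = −(667/11).
Reduce top mod 11: now compute (7/11).
Reciprocity: 7 ≡ 3 and 11 ≡ 3 (mod 4), so (7/11) = −(11/7).
Reduce top mod 7: now compute (4/7).
Pull out 2^2: since 7 ≡ 7 (mod 8), (2/7) = +1, so (2/7)^2 = +1.
Reached (1/7) = 1. Collecting the sign flips along the way, the symbol is -1.

-1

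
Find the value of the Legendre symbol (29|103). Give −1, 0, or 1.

1

Reciprocity: 29 ≡ 1 and 103 ≡ 3 (mod 4), so (29/103) = +(103/29).
Reduce top mod 29: now compute (16/29).
Pull out 2^4: since 29 ≡ 5 (mod 8), (2/29) = -1, so (2/29)^4 = +1.
Reached (1/29) = 1. Collecting the sign flips along the way, the symbol is +1.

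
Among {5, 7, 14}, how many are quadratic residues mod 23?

0

(5/23) = -1 → non-residue.
(7/23) = -1 → non-residue.
(14/23) = -1 → non-residue.
Total quadratic residues among the 3: 0.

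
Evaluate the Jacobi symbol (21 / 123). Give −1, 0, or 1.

0

Reciprocity: 21 ≡ 1 and 123 ≡ 3 (mod 4), so (21/123) = +(123/21).
Reduce top mod 21: now compute (18/21).
Pull out 2: since 21 ≡ 5 (mod 8), (2/21) = -1.
Reciprocity: 9 ≡ 1 and 21 ≡ 1 (mod 4), so (9/21) = +(21/9).
Reduce top mod 9: now compute (3/9).
Reciprocity: 3 ≡ 3 and 9 ≡ 1 (mod 4), so (3/9) = +(9/3).
Reduce top mod 3: now compute (0/3).
Top reduces to 0: gcd > 1, so the symbol is 0.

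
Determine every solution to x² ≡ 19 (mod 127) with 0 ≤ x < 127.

Since 127 ≡ 3 (mod 4), a square root of 19 is 19^((127+1)/4) = 19^32 mod 127.
Repeated squaring: 19^2≡107, 19^4≡19, 19^8≡107, 19^16≡19, 19^32≡107 (mod 127).
19^32 = 19^(32) ≡ 107 (mod 127).
Check: 107² = 11449 ≡ 19 (mod 127). The two roots are 20 and 107.

20, 107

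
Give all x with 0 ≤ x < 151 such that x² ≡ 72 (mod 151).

26, 125

Since 151 ≡ 3 (mod 4), a square root of 72 is 72^((151+1)/4) = 72^38 mod 151.
Repeated squaring: 72^2≡50, 72^4≡84, 72^8≡110, 72^16≡20, 72^32≡98 (mod 151).
72^38 = 72^(32+4+2) ≡ 125 (mod 151).
Check: 125² = 15625 ≡ 72 (mod 151). The two roots are 26 and 125.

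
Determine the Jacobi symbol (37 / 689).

Reciprocity: 37 ≡ 1 and 689 ≡ 1 (mod 4), so (37/689) = +(689/37).
Reduce top mod 37: now compute (23/37).
Reciprocity: 23 ≡ 3 and 37 ≡ 1 (mod 4), so (23/37) = +(37/23).
Reduce top mod 23: now compute (14/23).
Pull out 2: since 23 ≡ 7 (mod 8), (2/23) = +1.
Reciprocity: 7 ≡ 3 and 23 ≡ 3 (mod 4), so (7/23) = −(23/7).
Reduce top mod 7: now compute (2/7).
Pull out 2: since 7 ≡ 7 (mod 8), (2/7) = +1.
Reached (1/7) = 1. Collecting the sign flips along the way, the symbol is -1.

-1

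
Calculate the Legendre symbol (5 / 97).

Reciprocity: 5 ≡ 1 and 97 ≡ 1 (mod 4), so (5/97) = +(97/5).
Reduce top mod 5: now compute (2/5).
Pull out 2: since 5 ≡ 5 (mod 8), (2/5) = -1.
Reached (1/5) = 1. Collecting the sign flips along the way, the symbol is -1.

-1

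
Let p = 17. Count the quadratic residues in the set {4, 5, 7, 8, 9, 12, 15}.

4

(4/17) = +1 → QR.
(5/17) = -1 → non-residue.
(7/17) = -1 → non-residue.
(8/17) = +1 → QR.
(9/17) = +1 → QR.
(12/17) = -1 → non-residue.
(15/17) = +1 → QR.
Total quadratic residues among the 7: 4.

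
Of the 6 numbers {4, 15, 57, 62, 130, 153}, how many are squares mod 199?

(4/199) = +1 → QR.
(15/199) = -1 → non-residue.
(57/199) = +1 → QR.
(62/199) = +1 → QR.
(130/199) = +1 → QR.
(153/199) = -1 → non-residue.
Total quadratic residues among the 6: 4.

4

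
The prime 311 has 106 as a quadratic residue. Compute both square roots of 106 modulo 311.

Since 311 ≡ 3 (mod 4), a square root of 106 is 106^((311+1)/4) = 106^78 mod 311.
Repeated squaring: 106^2≡40, 106^4≡45, 106^8≡159, 106^16≡90, 106^32≡14, 106^64≡196 (mod 311).
106^78 = 106^(64+8+4+2) ≡ 130 (mod 311).
Check: 130² = 16900 ≡ 106 (mod 311). The two roots are 130 and 181.

130, 181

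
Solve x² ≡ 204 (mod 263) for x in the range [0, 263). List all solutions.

Since 263 ≡ 3 (mod 4), a square root of 204 is 204^((263+1)/4) = 204^66 mod 263.
Repeated squaring: 204^2≡62, 204^4≡162, 204^8≡207, 204^16≡243, 204^32≡137, 204^64≡96 (mod 263).
204^66 = 204^(64+2) ≡ 166 (mod 263).
Check: 166² = 27556 ≡ 204 (mod 263). The two roots are 97 and 166.

97, 166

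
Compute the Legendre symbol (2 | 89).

Pull out 2: since 89 ≡ 1 (mod 8), (2/89) = +1.
Reached (1/89) = 1. Collecting the sign flips along the way, the symbol is +1.

1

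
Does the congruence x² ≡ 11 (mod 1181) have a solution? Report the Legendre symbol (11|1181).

Reciprocity: 11 ≡ 3 and 1181 ≡ 1 (mod 4), so (11/1181) = +(1181/11).
Reduce top mod 11: now compute (4/11).
Pull out 2^2: since 11 ≡ 3 (mod 8), (2/11) = -1, so (2/11)^2 = +1.
Reached (1/11) = 1. Collecting the sign flips along the way, the symbol is +1.

1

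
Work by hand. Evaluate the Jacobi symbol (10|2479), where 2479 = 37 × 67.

Pull out 2: since 2479 ≡ 7 (mod 8), (2/2479) = +1.
Reciprocity: 5 ≡ 1 and 2479 ≡ 3 (mod 4), so (5/2479) = +(2479/5).
Reduce top mod 5: now compute (4/5).
Pull out 2^2: since 5 ≡ 5 (mod 8), (2/5) = -1, so (2/5)^2 = +1.
Reached (1/5) = 1. Collecting the sign flips along the way, the symbol is +1.

1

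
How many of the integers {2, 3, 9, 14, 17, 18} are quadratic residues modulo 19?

(2/19) = -1 → non-residue.
(3/19) = -1 → non-residue.
(9/19) = +1 → QR.
(14/19) = -1 → non-residue.
(17/19) = +1 → QR.
(18/19) = -1 → non-residue.
Total quadratic residues among the 6: 2.

2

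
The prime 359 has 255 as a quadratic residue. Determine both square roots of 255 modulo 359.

Since 359 ≡ 3 (mod 4), a square root of 255 is 255^((359+1)/4) = 255^90 mod 359.
Repeated squaring: 255^2≡46, 255^4≡321, 255^8≡8, 255^16≡64, 255^32≡147, 255^64≡69 (mod 359).
255^90 = 255^(64+16+8+2) ≡ 254 (mod 359).
Check: 254² = 64516 ≡ 255 (mod 359). The two roots are 105 and 254.

105, 254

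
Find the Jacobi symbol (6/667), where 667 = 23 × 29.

Pull out 2: since 667 ≡ 3 (mod 8), (2/667) = -1.
Reciprocity: 3 ≡ 3 and 667 ≡ 3 (mod 4), so (3/667) = −(667/3).
Reduce top mod 3: now compute (1/3).
Reached (1/3) = 1. Collecting the sign flips along the way, the symbol is +1.

1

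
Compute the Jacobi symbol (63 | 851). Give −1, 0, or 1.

-1

Reciprocity: 63 ≡ 3 and 851 ≡ 3 (mod 4), so (63/851) = −(851/63).
Reduce top mod 63: now compute (32/63).
Pull out 2^5: since 63 ≡ 7 (mod 8), (2/63) = +1, so (2/63)^5 = +1.
Reached (1/63) = 1. Collecting the sign flips along the way, the symbol is -1.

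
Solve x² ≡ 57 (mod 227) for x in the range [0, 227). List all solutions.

113, 114

Since 227 ≡ 3 (mod 4), a square root of 57 is 57^((227+1)/4) = 57^57 mod 227.
Repeated squaring: 57^2≡71, 57^4≡47, 57^8≡166, 57^16≡89, 57^32≡203 (mod 227).
57^57 = 57^(32+16+8+1) ≡ 113 (mod 227).
Check: 113² = 12769 ≡ 57 (mod 227). The two roots are 113 and 114.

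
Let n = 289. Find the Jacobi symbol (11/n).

Reciprocity: 11 ≡ 3 and 289 ≡ 1 (mod 4), so (11/289) = +(289/11).
Reduce top mod 11: now compute (3/11).
Reciprocity: 3 ≡ 3 and 11 ≡ 3 (mod 4), so (3/11) = −(11/3).
Reduce top mod 3: now compute (2/3).
Pull out 2: since 3 ≡ 3 (mod 8), (2/3) = -1.
Reached (1/3) = 1. Collecting the sign flips along the way, the symbol is +1.

1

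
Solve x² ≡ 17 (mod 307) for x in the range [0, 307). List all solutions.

Since 307 ≡ 3 (mod 4), a square root of 17 is 17^((307+1)/4) = 17^77 mod 307.
Repeated squaring: 17^2≡289, 17^4≡17, 17^8≡289, 17^16≡17, 17^32≡289, 17^64≡17 (mod 307).
17^77 = 17^(64+8+4+1) ≡ 289 (mod 307).
Check: 289² = 83521 ≡ 17 (mod 307). The two roots are 18 and 289.

18, 289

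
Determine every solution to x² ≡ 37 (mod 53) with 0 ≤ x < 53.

53 ≡ 1 (mod 4), so we find a root by search.
Trying successive values, 14² = 196 ≡ 37 (mod 53). The other root is 53 − 14 = 39.

14, 39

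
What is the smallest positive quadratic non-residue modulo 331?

2

(2/331) = −1, so 2 is the smallest positive non-residue mod 331.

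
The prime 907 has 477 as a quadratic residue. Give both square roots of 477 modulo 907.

Since 907 ≡ 3 (mod 4), a square root of 477 is 477^((907+1)/4) = 477^227 mod 907.
Repeated squaring: 477^2≡779, 477^4≡58, 477^8≡643, 477^16≡764, 477^32≡495, 477^64≡135, 477^128≡85 (mod 907).
477^227 = 477^(128+64+32+2+1) ≡ 575 (mod 907).
Check: 575² = 330625 ≡ 477 (mod 907). The two roots are 332 and 575.

332, 575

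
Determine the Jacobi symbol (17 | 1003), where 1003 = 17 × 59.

0

Reciprocity: 17 ≡ 1 and 1003 ≡ 3 (mod 4), so (17/1003) = +(1003/17).
Reduce top mod 17: now compute (0/17).
Top reduces to 0: gcd > 1, so the symbol is 0.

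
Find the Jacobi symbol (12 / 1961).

Pull out 2^2: since 1961 ≡ 1 (mod 8), (2/1961) = +1, so (2/1961)^2 = +1.
Reciprocity: 3 ≡ 3 and 1961 ≡ 1 (mod 4), so (3/1961) = +(1961/3).
Reduce top mod 3: now compute (2/3).
Pull out 2: since 3 ≡ 3 (mod 8), (2/3) = -1.
Reached (1/3) = 1. Collecting the sign flips along the way, the symbol is -1.

-1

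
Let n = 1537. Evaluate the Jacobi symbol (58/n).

Pull out 2: since 1537 ≡ 1 (mod 8), (2/1537) = +1.
Reciprocity: 29 ≡ 1 and 1537 ≡ 1 (mod 4), so (29/1537) = +(1537/29).
Reduce top mod 29: now compute (0/29).
Top reduces to 0: gcd > 1, so the symbol is 0.

0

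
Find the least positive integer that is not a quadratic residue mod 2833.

(2/2833) = +1, so 2 is a residue.
(3/2833) = +1, so 3 is a residue.
(4/2833) = +1, so 4 is a residue.
(5/2833) = −1, so 5 is the smallest positive non-residue mod 2833.

5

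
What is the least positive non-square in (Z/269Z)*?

2

(2/269) = −1, so 2 is the smallest positive non-residue mod 269.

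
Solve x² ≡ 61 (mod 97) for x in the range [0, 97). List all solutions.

35, 62

97 ≡ 1 (mod 4), so we find a root by search.
Trying successive values, 35² = 1225 ≡ 61 (mod 97). The other root is 97 − 35 = 62.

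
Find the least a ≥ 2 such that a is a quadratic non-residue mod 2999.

(2/2999) = +1, so 2 is a residue.
(3/2999) = +1, so 3 is a residue.
(4/2999) = +1, so 4 is a residue.
(5/2999) = +1, so 5 is a residue.
(6/2999) = +1, so 6 is a residue.
(7/2999) = +1, so 7 is a residue.
(8/2999) = +1, so 8 is a residue.
(9/2999) = +1, so 9 is a residue.
(10/2999) = +1, so 10 is a residue.
(11/2999) = +1, so 11 is a residue.
(12/2999) = +1, so 12 is a residue.
(13/2999) = +1, so 13 is a residue.
(14/2999) = +1, so 14 is a residue.
(15/2999) = +1, so 15 is a residue.
(16/2999) = +1, so 16 is a residue.
(17/2999) = −1, so 17 is the smallest positive non-residue mod 2999.

17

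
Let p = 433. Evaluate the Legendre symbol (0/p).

0

Top reduces to 0: gcd > 1, so the symbol is 0.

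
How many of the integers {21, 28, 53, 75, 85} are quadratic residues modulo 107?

(21/107) = -1 → non-residue.
(28/107) = -1 → non-residue.
(53/107) = +1 → QR.
(75/107) = +1 → QR.
(85/107) = +1 → QR.
Total quadratic residues among the 5: 3.

3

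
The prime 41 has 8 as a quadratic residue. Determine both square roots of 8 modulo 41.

7, 34

41 ≡ 1 (mod 4), so we find a root by search.
Trying successive values, 7² = 49 ≡ 8 (mod 41). The other root is 41 − 7 = 34.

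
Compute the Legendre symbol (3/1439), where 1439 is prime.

1

Reciprocity: 3 ≡ 3 and 1439 ≡ 3 (mod 4), so (3/1439) = −(1439/3).
Reduce top mod 3: now compute (2/3).
Pull out 2: since 3 ≡ 3 (mod 8), (2/3) = -1.
Reached (1/3) = 1. Collecting the sign flips along the way, the symbol is +1.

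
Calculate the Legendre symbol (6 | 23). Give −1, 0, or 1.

Pull out 2: since 23 ≡ 7 (mod 8), (2/23) = +1.
Reciprocity: 3 ≡ 3 and 23 ≡ 3 (mod 4), so (3/23) = −(23/3).
Reduce top mod 3: now compute (2/3).
Pull out 2: since 3 ≡ 3 (mod 8), (2/3) = -1.
Reached (1/3) = 1. Collecting the sign flips along the way, the symbol is +1.

1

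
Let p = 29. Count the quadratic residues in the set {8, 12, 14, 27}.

0

(8/29) = -1 → non-residue.
(12/29) = -1 → non-residue.
(14/29) = -1 → non-residue.
(27/29) = -1 → non-residue.
Total quadratic residues among the 4: 0.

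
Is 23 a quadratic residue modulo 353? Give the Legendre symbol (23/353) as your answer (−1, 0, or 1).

Reciprocity: 23 ≡ 3 and 353 ≡ 1 (mod 4), so (23/353) = +(353/23).
Reduce top mod 23: now compute (8/23).
Pull out 2^3: since 23 ≡ 7 (mod 8), (2/23) = +1, so (2/23)^3 = +1.
Reached (1/23) = 1. Collecting the sign flips along the way, the symbol is +1.

1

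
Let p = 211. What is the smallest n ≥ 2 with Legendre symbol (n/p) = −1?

(2/211) = −1, so 2 is the smallest positive non-residue mod 211.

2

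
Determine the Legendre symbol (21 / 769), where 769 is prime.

-1

Reciprocity: 21 ≡ 1 and 769 ≡ 1 (mod 4), so (21/769) = +(769/21).
Reduce top mod 21: now compute (13/21).
Reciprocity: 13 ≡ 1 and 21 ≡ 1 (mod 4), so (13/21) = +(21/13).
Reduce top mod 13: now compute (8/13).
Pull out 2^3: since 13 ≡ 5 (mod 8), (2/13) = -1, so (2/13)^3 = -1.
Reached (1/13) = 1. Collecting the sign flips along the way, the symbol is -1.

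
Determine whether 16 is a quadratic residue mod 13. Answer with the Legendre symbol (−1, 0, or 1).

1

First reduce: 16 ≡ 3 (mod 13).
Reciprocity: 3 ≡ 3 and 13 ≡ 1 (mod 4), so (3/13) = +(13/3).
Reduce top mod 3: now compute (1/3).
Reached (1/3) = 1. Collecting the sign flips along the way, the symbol is +1.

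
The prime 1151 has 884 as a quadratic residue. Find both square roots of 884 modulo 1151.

Since 1151 ≡ 3 (mod 4), a square root of 884 is 884^((1151+1)/4) = 884^288 mod 1151.
Repeated squaring: 884^2≡1078, 884^4≡725, 884^8≡769, 884^16≡898, 884^32≡704, 884^64≡686, 884^128≡988, 884^256≡96 (mod 1151).
884^288 = 884^(256+32) ≡ 826 (mod 1151).
Check: 826² = 682276 ≡ 884 (mod 1151). The two roots are 325 and 826.

325, 826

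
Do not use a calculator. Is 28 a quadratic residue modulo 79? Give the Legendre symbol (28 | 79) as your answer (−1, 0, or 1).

Pull out 2^2: since 79 ≡ 7 (mod 8), (2/79) = +1, so (2/79)^2 = +1.
Reciprocity: 7 ≡ 3 and 79 ≡ 3 (mod 4), so (7/79) = −(79/7).
Reduce top mod 7: now compute (2/7).
Pull out 2: since 7 ≡ 7 (mod 8), (2/7) = +1.
Reached (1/7) = 1. Collecting the sign flips along the way, the symbol is -1.

-1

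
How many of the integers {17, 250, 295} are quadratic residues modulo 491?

(17/491) = +1 → QR.
(250/491) = -1 → non-residue.
(295/491) = -1 → non-residue.
Total quadratic residues among the 3: 1.

1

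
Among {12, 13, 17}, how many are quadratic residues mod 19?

(12/19) = -1 → non-residue.
(13/19) = -1 → non-residue.
(17/19) = +1 → QR.
Total quadratic residues among the 3: 1.

1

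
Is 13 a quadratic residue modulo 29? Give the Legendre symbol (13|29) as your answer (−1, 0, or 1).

Reciprocity: 13 ≡ 1 and 29 ≡ 1 (mod 4), so (13/29) = +(29/13).
Reduce top mod 13: now compute (3/13).
Reciprocity: 3 ≡ 3 and 13 ≡ 1 (mod 4), so (3/13) = +(13/3).
Reduce top mod 3: now compute (1/3).
Reached (1/3) = 1. Collecting the sign flips along the way, the symbol is +1.

1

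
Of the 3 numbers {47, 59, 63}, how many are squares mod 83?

(47/83) = -1 → non-residue.
(59/83) = +1 → QR.
(63/83) = +1 → QR.
Total quadratic residues among the 3: 2.

2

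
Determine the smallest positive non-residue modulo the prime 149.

(2/149) = −1, so 2 is the smallest positive non-residue mod 149.

2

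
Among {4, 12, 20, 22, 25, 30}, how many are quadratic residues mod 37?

4

(4/37) = +1 → QR.
(12/37) = +1 → QR.
(20/37) = -1 → non-residue.
(22/37) = -1 → non-residue.
(25/37) = +1 → QR.
(30/37) = +1 → QR.
Total quadratic residues among the 6: 4.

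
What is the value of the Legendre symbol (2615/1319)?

1

First reduce: 2615 ≡ 1296 (mod 1319).
Pull out 2^4: since 1319 ≡ 7 (mod 8), (2/1319) = +1, so (2/1319)^4 = +1.
Reciprocity: 81 ≡ 1 and 1319 ≡ 3 (mod 4), so (81/1319) = +(1319/81).
Reduce top mod 81: now compute (23/81).
Reciprocity: 23 ≡ 3 and 81 ≡ 1 (mod 4), so (23/81) = +(81/23).
Reduce top mod 23: now compute (12/23).
Pull out 2^2: since 23 ≡ 7 (mod 8), (2/23) = +1, so (2/23)^2 = +1.
Reciprocity: 3 ≡ 3 and 23 ≡ 3 (mod 4), so (3/23) = −(23/3).
Reduce top mod 3: now compute (2/3).
Pull out 2: since 3 ≡ 3 (mod 8), (2/3) = -1.
Reached (1/3) = 1. Collecting the sign flips along the way, the symbol is +1.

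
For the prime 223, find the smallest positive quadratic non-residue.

3

(2/223) = +1, so 2 is a residue.
(3/223) = −1, so 3 is the smallest positive non-residue mod 223.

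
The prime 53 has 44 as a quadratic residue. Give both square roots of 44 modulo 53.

53 ≡ 1 (mod 4), so we find a root by search.
Trying successive values, 16² = 256 ≡ 44 (mod 53). The other root is 53 − 16 = 37.

16, 37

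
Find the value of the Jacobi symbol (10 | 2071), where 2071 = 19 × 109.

Pull out 2: since 2071 ≡ 7 (mod 8), (2/2071) = +1.
Reciprocity: 5 ≡ 1 and 2071 ≡ 3 (mod 4), so (5/2071) = +(2071/5).
Reduce top mod 5: now compute (1/5).
Reached (1/5) = 1. Collecting the sign flips along the way, the symbol is +1.

1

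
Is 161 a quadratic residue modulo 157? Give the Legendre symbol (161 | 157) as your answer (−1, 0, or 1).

Euler's criterion: (161/157) ≡ 4^78 (mod 157).
4^2 ≡ 16 (mod 157)
4^4 ≡ 99 (mod 157)
4^8 ≡ 67 (mod 157)
4^16 ≡ 93 (mod 157)
4^32 ≡ 14 (mod 157)
4^64 ≡ 39 (mod 157)
4^78 = 4^(64+8+4+2) ≡ 1 (mod 157).
Result is 1, so (161/157) = 1.

1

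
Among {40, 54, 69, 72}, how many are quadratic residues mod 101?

1

(40/101) = -1 → non-residue.
(54/101) = +1 → QR.
(69/101) = -1 → non-residue.
(72/101) = -1 → non-residue.
Total quadratic residues among the 4: 1.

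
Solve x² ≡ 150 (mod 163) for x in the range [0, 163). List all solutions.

Since 163 ≡ 3 (mod 4), a square root of 150 is 150^((163+1)/4) = 150^41 mod 163.
Repeated squaring: 150^2≡6, 150^4≡36, 150^8≡155, 150^16≡64, 150^32≡21 (mod 163).
150^41 = 150^(32+8+1) ≡ 65 (mod 163).
Check: 65² = 4225 ≡ 150 (mod 163). The two roots are 65 and 98.

65, 98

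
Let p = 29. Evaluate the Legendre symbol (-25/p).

1

First reduce: -25 ≡ 4 (mod 29).
Pull out 2^2: since 29 ≡ 5 (mod 8), (2/29) = -1, so (2/29)^2 = +1.
Reached (1/29) = 1. Collecting the sign flips along the way, the symbol is +1.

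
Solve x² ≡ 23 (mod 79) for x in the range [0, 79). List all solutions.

24, 55

Since 79 ≡ 3 (mod 4), a square root of 23 is 23^((79+1)/4) = 23^20 mod 79.
Repeated squaring: 23^2≡55, 23^4≡23, 23^8≡55, 23^16≡23 (mod 79).
23^20 = 23^(16+4) ≡ 55 (mod 79).
Check: 55² = 3025 ≡ 23 (mod 79). The two roots are 24 and 55.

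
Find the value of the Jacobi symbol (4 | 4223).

1

Pull out 2^2: since 4223 ≡ 7 (mod 8), (2/4223) = +1, so (2/4223)^2 = +1.
Reached (1/4223) = 1. Collecting the sign flips along the way, the symbol is +1.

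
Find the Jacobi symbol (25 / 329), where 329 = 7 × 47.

1

Reciprocity: 25 ≡ 1 and 329 ≡ 1 (mod 4), so (25/329) = +(329/25).
Reduce top mod 25: now compute (4/25).
Pull out 2^2: since 25 ≡ 1 (mod 8), (2/25) = +1, so (2/25)^2 = +1.
Reached (1/25) = 1. Collecting the sign flips along the way, the symbol is +1.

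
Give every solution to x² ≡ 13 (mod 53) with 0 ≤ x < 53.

53 ≡ 1 (mod 4), so we find a root by search.
Trying successive values, 15² = 225 ≡ 13 (mod 53). The other root is 53 − 15 = 38.

15, 38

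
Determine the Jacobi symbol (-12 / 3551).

First reduce: -12 ≡ 3539 (mod 3551).
Reciprocity: 3539 ≡ 3 and 3551 ≡ 3 (mod 4), so (3539/3551) = −(3551/3539).
Reduce top mod 3539: now compute (12/3539).
Pull out 2^2: since 3539 ≡ 3 (mod 8), (2/3539) = -1, so (2/3539)^2 = +1.
Reciprocity: 3 ≡ 3 and 3539 ≡ 3 (mod 4), so (3/3539) = −(3539/3).
Reduce top mod 3: now compute (2/3).
Pull out 2: since 3 ≡ 3 (mod 8), (2/3) = -1.
Reached (1/3) = 1. Collecting the sign flips along the way, the symbol is -1.

-1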